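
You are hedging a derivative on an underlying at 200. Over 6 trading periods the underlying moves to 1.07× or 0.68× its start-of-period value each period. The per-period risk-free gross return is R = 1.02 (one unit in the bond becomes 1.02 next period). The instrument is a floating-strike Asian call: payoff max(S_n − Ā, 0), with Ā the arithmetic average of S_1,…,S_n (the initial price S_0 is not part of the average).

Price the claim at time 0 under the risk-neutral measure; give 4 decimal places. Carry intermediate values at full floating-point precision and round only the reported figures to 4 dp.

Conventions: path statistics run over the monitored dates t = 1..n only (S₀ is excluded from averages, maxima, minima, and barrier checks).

Under the martingale measure an up-move has probability p* = 0.8718; value the claim as the probability-weighted average of per-path payoffs, discounted 6 periods at R = 1.02.
Enumerate all 2^6 = 64 price paths (U = up ×1.07, D = down ×0.68); each path with k up-moves has probability p*^k·(1−p*)^(6−k).
DDDDDD: Ā=63.8302, payoff=0.0000, prob=0.000004
UDDDDD: Ā=100.4387, payoff=0.0000, prob=0.000030
DUDDDD: Ā=87.4387, payoff=0.0000, prob=0.000030
UUDDDD: Ā=137.5874, payoff=0.0000, prob=0.000205
DDUDDD: Ā=78.5987, payoff=0.0000, prob=0.000030
UDUDDD: Ā=123.6774, payoff=0.0000, prob=0.000205
DUUDDD: Ā=110.6774, payoff=0.0000, prob=0.000205
UUUDDD: Ā=174.1542, payoff=0.0000, prob=0.001396
DDDUDD: Ā=72.5875, payoff=0.0000, prob=0.000030
UDDUDD: Ā=114.2186, payoff=0.0000, prob=0.000205
DUDUDD: Ā=101.2186, payoff=0.0000, prob=0.000205
UUDUDD: Ā=159.2705, payoff=0.0000, prob=0.001396
DDUUDD: Ā=92.3786, payoff=0.0000, prob=0.000205
UDUUDD: Ā=145.3605, payoff=0.0000, prob=0.001396
DUUUDD: Ā=132.3605, payoff=0.0000, prob=0.001396
UUUUDD: Ā=208.2731, payoff=0.0000, prob=0.009494
DDDDUD: Ā=68.4999, payoff=0.0000, prob=0.000030
UDDDUD: Ā=107.7866, payoff=0.0000, prob=0.000205
DUDDUD: Ā=94.7866, payoff=0.0000, prob=0.000205
UUDDUD: Ā=149.1495, payoff=0.0000, prob=0.001396
DDUDUD: Ā=85.9466, payoff=0.0000, prob=0.000205
UDUDUD: Ā=135.2395, payoff=0.0000, prob=0.001396
DUUDUD: Ā=122.2395, payoff=0.0000, prob=0.001396
UUUDUD: Ā=192.3475, payoff=0.0000, prob=0.009494
DDDUUD: Ā=79.9354, payoff=0.0000, prob=0.000205
UDDUUD: Ā=125.7807, payoff=0.0000, prob=0.001396
DUDUUD: Ā=112.7807, payoff=0.0000, prob=0.001396
UUDUUD: Ā=177.4638, payoff=0.0000, prob=0.009494
DDUUUD: Ā=103.9407, payoff=0.0000, prob=0.001396
UDUUUD: Ā=163.5538, payoff=0.0000, prob=0.009494
DUUUUD: Ā=150.5538, payoff=0.0000, prob=0.009494
UUUUUD: Ā=236.9009, payoff=0.0000, prob=0.064562
DDDDDU: Ā=65.7203, payoff=0.0000, prob=0.000030
UDDDDU: Ā=103.4129, payoff=0.0000, prob=0.000205
DUDDDU: Ā=90.4129, payoff=0.0000, prob=0.000205
UUDDDU: Ā=142.2673, payoff=0.0000, prob=0.001396
DDUDDU: Ā=81.5729, payoff=0.0000, prob=0.000205
UDUDDU: Ā=128.3573, payoff=0.0000, prob=0.001396
DUUDDU: Ā=115.3573, payoff=0.0000, prob=0.001396
UUUDDU: Ā=181.5181, payoff=0.0000, prob=0.009494
DDDUDU: Ā=75.5617, payoff=0.0000, prob=0.000205
UDDUDU: Ā=118.8985, payoff=0.0000, prob=0.001396
DUDUDU: Ā=105.8985, payoff=0.0000, prob=0.001396
UUDUDU: Ā=166.6344, payoff=0.0000, prob=0.009494
DDUUDU: Ā=97.0585, payoff=0.0000, prob=0.001396
UDUUDU: Ā=152.7244, payoff=0.0000, prob=0.009494
DUUUDU: Ā=139.7244, payoff=0.0000, prob=0.009494
UUUUDU: Ā=219.8605, payoff=0.0000, prob=0.064562
DDDDUU: Ā=71.4741, payoff=0.0000, prob=0.000205
UDDDUU: Ā=112.4665, payoff=0.0000, prob=0.001396
DUDDUU: Ā=99.4665, payoff=0.0000, prob=0.001396
UUDDUU: Ā=156.5135, payoff=0.0000, prob=0.009494
DDUDUU: Ā=90.6265, payoff=0.0000, prob=0.001396
UDUDUU: Ā=142.6035, payoff=0.0000, prob=0.009494
DUUDUU: Ā=129.6035, payoff=0.0000, prob=0.009494
UUUDUU: Ā=203.9350, payoff=0.0000, prob=0.064562
DDDUUU: Ā=84.6153, payoff=0.0000, prob=0.001396
UDDUUU: Ā=133.1447, payoff=0.0000, prob=0.009494
DUDUUU: Ā=120.1447, payoff=1.0777, prob=0.009494
UUDUUU: Ā=189.0513, payoff=1.6958, prob=0.064562
DDUUUU: Ā=111.3047, payoff=9.9177, prob=0.009494
UDUUUU: Ā=175.1413, payoff=15.6058, prob=0.064562
DUUUUU: Ā=162.1413, payoff=28.6058, prob=0.064562
UUUUUU: Ā=255.1340, payoff=45.0120, prob=0.439022
Price = Σ prob·payoff / R^6 = 22.829518 / 1.126162 = 20.2720

price = 20.2720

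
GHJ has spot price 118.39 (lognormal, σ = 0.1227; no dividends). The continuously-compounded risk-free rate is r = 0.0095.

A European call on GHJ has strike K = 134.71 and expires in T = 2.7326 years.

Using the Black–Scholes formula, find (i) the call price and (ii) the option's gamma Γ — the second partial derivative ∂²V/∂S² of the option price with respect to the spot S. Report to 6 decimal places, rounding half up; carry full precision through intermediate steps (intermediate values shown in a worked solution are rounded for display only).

price = 4.920630
Γ = 0.015291

σ√T = 0.1227·√2.7326 = 0.202830
d₁ = (ln(S/K) + (r+σ²/2)T) / (σ√T) = (ln(118.39/134.71) + (0.0095+0.1227²/2)·2.7326) / 0.202830 = (-0.129140 + 0.046530) / 0.202830 = -0.407288
d₂ = d₁ − σ√T = -0.407288 − 0.202830 = -0.610118
e^{−rT} = 0.974374
N(d₁) = 0.341898,  N(d₂) = 0.270892
Call price V = S·N(d₁) − K·e^{−rT}·N(d₂) = 40.477329 − 35.556699 = 4.920630
φ(d₁) = (1/√(2π))·e^{−d₁²/2} = 0.367188
Γ = φ(d₁) / (S·σ·√T) = 0.015291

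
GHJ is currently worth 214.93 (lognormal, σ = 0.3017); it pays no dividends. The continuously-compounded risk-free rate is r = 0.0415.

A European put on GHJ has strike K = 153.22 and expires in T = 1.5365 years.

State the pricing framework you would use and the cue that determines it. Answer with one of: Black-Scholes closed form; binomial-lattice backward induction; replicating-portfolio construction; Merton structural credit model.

framework: Black-Scholes closed form

Key observation: everything needed for the exact continuous-time valuation of the European put on GHJ (strike 153.22) is given, and no feature rules the closed form out.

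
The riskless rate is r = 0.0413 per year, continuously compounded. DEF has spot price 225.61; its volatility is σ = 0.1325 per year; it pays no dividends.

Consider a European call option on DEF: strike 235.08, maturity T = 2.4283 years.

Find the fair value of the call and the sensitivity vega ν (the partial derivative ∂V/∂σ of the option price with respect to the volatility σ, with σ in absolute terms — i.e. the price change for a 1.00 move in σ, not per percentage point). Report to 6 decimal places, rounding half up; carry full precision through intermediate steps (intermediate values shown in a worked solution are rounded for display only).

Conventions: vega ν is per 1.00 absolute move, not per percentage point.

price = 25.231063
ν = 129.993925

σ√T = 0.1325·√2.4283 = 0.206475
d₁ = (ln(S/K) + (r+σ²/2)T) / (σ√T) = (ln(225.61/235.08) + (0.0413+0.1325²/2)·2.4283) / 0.206475 = (-0.041118 + 0.121605) / 0.206475 = 0.389814
d₂ = d₁ − σ√T = 0.389814 − 0.206475 = 0.183339
e^{−rT} = 0.904576
N(d₁) = 0.651663,  N(d₂) = 0.572734
Call price V = S·N(d₁) − K·e^{−rT}·N(d₂) = 147.021642 − 121.790578 = 25.231063
φ(d₁) = (1/√(2π))·e^{−d₁²/2} = 0.369755
ν = S·φ(d₁)·√T = 129.993925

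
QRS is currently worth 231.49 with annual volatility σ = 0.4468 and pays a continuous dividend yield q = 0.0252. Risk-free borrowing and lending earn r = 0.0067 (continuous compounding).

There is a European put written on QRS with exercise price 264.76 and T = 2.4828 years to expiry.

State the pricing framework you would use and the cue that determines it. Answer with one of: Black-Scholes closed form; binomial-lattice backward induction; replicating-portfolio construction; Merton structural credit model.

Key observation: with QRS following a GBM at constant σ and r, the European put struck at 264.76 prices in closed form — nothing here needs a stepwise model or a balance sheet.

framework: Black-Scholes closed form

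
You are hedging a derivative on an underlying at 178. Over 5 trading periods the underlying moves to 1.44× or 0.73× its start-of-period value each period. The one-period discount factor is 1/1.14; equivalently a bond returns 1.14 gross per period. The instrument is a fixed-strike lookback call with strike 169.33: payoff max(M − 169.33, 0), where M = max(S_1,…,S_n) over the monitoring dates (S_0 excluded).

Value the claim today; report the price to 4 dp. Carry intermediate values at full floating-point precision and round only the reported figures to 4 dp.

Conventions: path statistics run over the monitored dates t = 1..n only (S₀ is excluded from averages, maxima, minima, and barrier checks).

Set p* = 0.5775 (from d < R < u); the path-dependent value is the discounted p*-expectation over all price paths.
Enumerate all 2^5 = 32 price paths (U = up ×1.44, D = down ×0.73); each path with k up-moves has probability p*^k·(1−p*)^(5−k).
DDDDD: M=129.9400, payoff=0.0000, prob=0.013468
UDDDD: M=256.3200, payoff=86.9900, prob=0.018407
DUDDD: M=187.1136, payoff=17.7836, prob=0.018407
UUDDD: M=369.1008, payoff=199.7708, prob=0.025156
DDUDD: M=136.5929, payoff=0.0000, prob=0.018407
UDUDD: M=269.4436, payoff=100.1136, prob=0.025156
DUUDD: M=269.4436, payoff=100.1136, prob=0.025156
UUUDD: M=531.5052, payoff=362.1752, prob=0.034380
DDDUD: M=129.9400, payoff=0.0000, prob=0.018407
UDDUD: M=256.3200, payoff=86.9900, prob=0.025156
DUDUD: M=196.6938, payoff=27.3638, prob=0.025156
UUDUD: M=387.9988, payoff=218.6688, prob=0.034380
DDUUD: M=196.6938, payoff=27.3638, prob=0.025156
UDUUD: M=387.9988, payoff=218.6688, prob=0.034380
DUUUD: M=387.9988, payoff=218.6688, prob=0.034380
UUUUD: M=765.3674, payoff=596.0374, prob=0.046986
DDDDU: M=129.9400, payoff=0.0000, prob=0.018407
UDDDU: M=256.3200, payoff=86.9900, prob=0.025156
DUDDU: M=187.1136, payoff=17.7836, prob=0.025156
UUDDU: M=369.1008, payoff=199.7708, prob=0.034380
DDUDU: M=143.5865, payoff=0.0000, prob=0.025156
UDUDU: M=283.2391, payoff=113.9091, prob=0.034380
DUUDU: M=283.2391, payoff=113.9091, prob=0.034380
UUUDU: M=558.7182, payoff=389.3882, prob=0.046986
DDDUU: M=143.5865, payoff=0.0000, prob=0.025156
UDDUU: M=283.2391, payoff=113.9091, prob=0.034380
DUDUU: M=283.2391, payoff=113.9091, prob=0.034380
UUDUU: M=558.7182, payoff=389.3882, prob=0.046986
DDUUU: M=283.2391, payoff=113.9091, prob=0.034380
UDUUU: M=558.7182, payoff=389.3882, prob=0.046986
DUUUU: M=558.7182, payoff=389.3882, prob=0.046986
UUUUU: M=1102.1291, payoff=932.7991, prob=0.064214
Price = Σ prob·payoff / R^5 = 240.731454 / 1.925415 = 125.0284

price = 125.0284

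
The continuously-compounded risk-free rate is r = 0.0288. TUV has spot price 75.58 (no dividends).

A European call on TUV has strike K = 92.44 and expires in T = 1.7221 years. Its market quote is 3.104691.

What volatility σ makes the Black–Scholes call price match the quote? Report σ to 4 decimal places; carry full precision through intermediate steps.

At σ = 0.1825 the Black–Scholes value reproduces the quote:
σ√T = 0.1825·√1.7221 = 0.239493
d₁ = (ln(S/K) + (r+σ²/2)T) / (σ√T) = (ln(75.58/92.44) + (0.0288+0.1825²/2)·1.7221) / 0.239493 = (-0.201368 + 0.078275) / 0.239493 = -0.513975
d₂ = d₁ − σ√T = -0.513975 − 0.239493 = -0.753468
e^{−rT} = 0.951613
N(d₁) = 0.303635,  N(d₂) = 0.225584
V = S·N(d₁) − K·e^{−rT}·N(d₂) = 22.948706 − 19.844015 = 3.104691 (the observed quote) — the price is monotone increasing in volatility, hence this σ is the only solution

sigma = 0.1825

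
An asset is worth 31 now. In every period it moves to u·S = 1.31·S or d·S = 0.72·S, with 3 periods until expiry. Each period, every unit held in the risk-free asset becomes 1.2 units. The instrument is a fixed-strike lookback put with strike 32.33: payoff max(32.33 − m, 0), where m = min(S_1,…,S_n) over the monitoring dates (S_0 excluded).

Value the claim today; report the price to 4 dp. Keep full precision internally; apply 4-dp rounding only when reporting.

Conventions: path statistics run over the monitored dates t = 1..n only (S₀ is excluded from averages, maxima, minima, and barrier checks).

price = 1.6486

Risk-neutral up-probability p* = (R−d)/(u−d) = (1.2−0.72)/(1.31−0.72) = 0.8136; the claim prices as the p*-weighted sum of path payoffs discounted by R^3.
Enumerate all 2^3 = 8 price paths (U = up ×1.31, D = down ×0.72); each path with k up-moves has probability p*^k·(1−p*)^(3−k).
DDD: m=11.5707, payoff=20.7593, prob=0.006481
UDD: m=21.0522, payoff=11.2778, prob=0.028279
DUD: m=21.0522, payoff=11.2778, prob=0.028279
UUD: m=38.3034, payoff=0.0000, prob=0.123401
DDU: m=16.0704, payoff=16.2596, prob=0.028279
UDU: m=29.2392, payoff=3.0908, prob=0.123401
DUU: m=22.3200, payoff=10.0100, prob=0.123401
UUU: m=40.6100, payoff=0.0000, prob=0.538478
Price = Σ prob·payoff / R^3 = 2.848859 / 1.728000 = 1.6486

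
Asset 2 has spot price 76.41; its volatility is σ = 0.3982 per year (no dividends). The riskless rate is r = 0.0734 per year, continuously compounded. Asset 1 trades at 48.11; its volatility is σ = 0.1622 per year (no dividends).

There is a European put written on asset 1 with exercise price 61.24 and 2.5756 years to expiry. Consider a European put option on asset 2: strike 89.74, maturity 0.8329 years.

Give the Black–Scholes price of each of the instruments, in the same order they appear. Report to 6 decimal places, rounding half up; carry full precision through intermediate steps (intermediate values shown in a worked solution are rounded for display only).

price(asset 1 put K=61.24) = 6.508455
price(asset 2 put K=89.74) = 16.026780

[asset 1 put K=61.24]
σ√T = 0.1622·√2.5756 = 0.260310
d₁ = (ln(S/K) + (r+σ²/2)T) / (σ√T) = (ln(48.11/61.24) + (0.0734+0.1622²/2)·2.5756) / 0.260310 = (-0.241311 + 0.222930) / 0.260310 = -0.070612
d₂ = d₁ − σ√T = -0.070612 − 0.260310 = -0.330921
e^{−rT} = 0.827746
N(−d₁) = 0.528147,  N(−d₂) = 0.629648
price = K·e^{−rT}·N(−d₂) − S·N(−d₁) = 31.917591 − 25.409137 = 6.508455
[asset 2 put K=89.74]
σ√T = 0.3982·√0.8329 = 0.363411
d₁ = (ln(S/K) + (r+σ²/2)T) / (σ√T) = (ln(76.41/89.74) + (0.0734+0.3982²/2)·0.8329) / 0.363411 = (-0.160803 + 0.127169) / 0.363411 = -0.092552
d₂ = d₁ − σ√T = -0.092552 − 0.363411 = -0.455963
e^{−rT} = 0.940696
N(−d₁) = 0.536870,  N(−d₂) = 0.675792
price = K·e^{−rT}·N(−d₂) − S·N(−d₁) = 57.049047 − 41.022266 = 16.026780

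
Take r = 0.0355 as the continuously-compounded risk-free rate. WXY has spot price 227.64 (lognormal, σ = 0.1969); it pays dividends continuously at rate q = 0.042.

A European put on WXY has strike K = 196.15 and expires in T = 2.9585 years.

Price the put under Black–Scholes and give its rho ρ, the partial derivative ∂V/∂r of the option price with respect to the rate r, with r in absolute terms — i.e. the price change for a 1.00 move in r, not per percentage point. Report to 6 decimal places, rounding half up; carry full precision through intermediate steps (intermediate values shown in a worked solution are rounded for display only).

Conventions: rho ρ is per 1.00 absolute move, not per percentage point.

price = 14.983985
ρ = -217.063588

σ√T = 0.1969·√2.9585 = 0.338674
d₁ = (ln(S/K) + (r−q+σ²/2)T) / (σ√T) = (ln(227.64/196.15) + (0.0355−0.042+0.1969²/2)·2.9585) / 0.338674 = (0.148886 + 0.038120) / 0.338674 = 0.552170
d₂ = d₁ − σ√T = 0.552170 − 0.338674 = 0.213496
e^{−rT} = 0.900300
e^{−qT} = 0.883153
N(−d₁) = 0.290416,  N(−d₂) = 0.415470
Put price V = K·e^{−rT}·N(−d₂) − S·e^{−qT}·N(−d₁) = 73.369474 − 58.385489 = 14.983985
ρ = −K·T·e^{−rT}·N(−d₂) = -217.063588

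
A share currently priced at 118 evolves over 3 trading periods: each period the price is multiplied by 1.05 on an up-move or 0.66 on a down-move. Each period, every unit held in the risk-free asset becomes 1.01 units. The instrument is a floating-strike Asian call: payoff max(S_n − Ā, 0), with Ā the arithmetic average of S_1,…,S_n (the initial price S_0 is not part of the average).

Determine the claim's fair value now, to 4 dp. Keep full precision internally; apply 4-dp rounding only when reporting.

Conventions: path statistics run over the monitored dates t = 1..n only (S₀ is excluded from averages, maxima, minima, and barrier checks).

No-arbitrage gives p* = (R−d)/(u−d) = 0.8974: enumerate every path, weight its payoff by its p*-probability, and discount by R^3.
Enumerate all 2^3 = 8 price paths (U = up ×1.05, D = down ×0.66); each path with k up-moves has probability p*^k·(1−p*)^(3−k).
DDD: Ā=54.4018, payoff=0.0000, prob=0.001079
UDD: Ā=86.5483, payoff=0.0000, prob=0.009440
DUD: Ā=71.2083, payoff=0.0000, prob=0.009440
UUD: Ā=113.2859, payoff=0.0000, prob=0.082604
DDU: Ā=61.0839, payoff=0.0000, prob=0.009440
UDU: Ā=97.1789, payoff=0.0000, prob=0.082604
DUU: Ā=81.8389, payoff=4.0238, prob=0.082604
UUU: Ā=130.1983, payoff=6.4015, prob=0.722787
Price = Σ prob·payoff / R^3 = 4.959304 / 1.030301 = 4.8135

price = 4.8135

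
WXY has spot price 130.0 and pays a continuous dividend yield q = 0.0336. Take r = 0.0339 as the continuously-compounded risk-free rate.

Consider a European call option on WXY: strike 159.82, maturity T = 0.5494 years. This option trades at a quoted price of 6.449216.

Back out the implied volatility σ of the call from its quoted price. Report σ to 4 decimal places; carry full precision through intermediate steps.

At σ = 0.4138 the Black–Scholes value reproduces the quote:
σ√T = 0.4138·√0.5494 = 0.306715
d₁ = (ln(S/K) + (r−q+σ²/2)T) / (σ√T) = (ln(130.0/159.82) + (0.0339−0.0336+0.4138²/2)·0.5494) / 0.306715 = (-0.206514 + 0.047202) / 0.306715 = -0.519414
d₂ = d₁ − σ√T = -0.519414 − 0.306715 = -0.826129
e^{−rT} = 0.981548
e^{−qT} = 0.981709
N(d₁) = 0.301736,  N(d₂) = 0.204366
V = S·e^{−qT}·N(d₁) − K·e^{−rT}·N(d₂) = 38.508239 − 32.059023 = 6.449216 (equal to the quote); since ∂V/∂σ > 0 for all σ, the implied volatility is unique

sigma = 0.4138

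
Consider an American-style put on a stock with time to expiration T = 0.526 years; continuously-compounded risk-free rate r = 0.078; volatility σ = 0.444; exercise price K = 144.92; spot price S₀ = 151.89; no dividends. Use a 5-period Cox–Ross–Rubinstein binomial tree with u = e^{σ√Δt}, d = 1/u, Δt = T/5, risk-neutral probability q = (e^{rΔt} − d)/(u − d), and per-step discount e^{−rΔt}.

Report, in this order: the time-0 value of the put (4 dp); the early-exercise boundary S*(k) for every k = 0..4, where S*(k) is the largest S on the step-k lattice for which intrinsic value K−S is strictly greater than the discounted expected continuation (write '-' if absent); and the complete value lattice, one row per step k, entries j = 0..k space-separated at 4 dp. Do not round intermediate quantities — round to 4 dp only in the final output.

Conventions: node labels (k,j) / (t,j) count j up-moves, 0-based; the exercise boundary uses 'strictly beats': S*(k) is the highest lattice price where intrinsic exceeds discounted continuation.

params: Δt=0.10520 u=1.15489 d=0.86588 q=0.49257 e^(-rΔt)=0.99183
t_5 payoffs: 70.9907 46.3144 13.4015 0.0000 0.0000 0.0000
t_4: node(4,0) S=85.3806 payoff=59.5394 vs cont=58.3551 → 59.5394 [stop]  node(4,1) S=113.8791 payoff=31.0409 vs cont=29.8566 → 31.0409 [stop]  node(4,2) S=151.8900 payoff=0.0000 vs cont=6.7448 → 6.7448 [wait]  node(4,3) S=202.5882 payoff=0.0000 vs cont=0.0000 → 0.0000 [wait]  node(4,4) S=270.2086 payoff=0.0000 vs cont=0.0000 → 0.0000 [wait]  ⇒ S*(4)=113.8791
t_3: node(3,0) S=98.6056 payoff=46.3144 vs cont=45.1301 → 46.3144 [stop]  node(3,1) S=131.5185 payoff=13.4015 vs cont=18.9175 → 18.9175 [wait]  node(3,2) S=175.4170 payoff=0.0000 vs cont=3.3946 → 3.3946 [wait]  node(3,3) S=233.9681 payoff=0.0000 vs cont=0.0000 → 0.0000 [wait]  ⇒ S*(3)=98.6056
t_2: node(2,0) S=113.8791 payoff=31.0409 vs cont=32.5514 → 32.5514 [wait]  node(2,1) S=151.8900 payoff=0.0000 vs cont=11.1793 → 11.1793 [wait]  node(2,2) S=202.5882 payoff=0.0000 vs cont=1.7084 → 1.7084 [wait]  ⇒ S*(2)=-
t_1: node(1,0) S=131.5185 payoff=13.4015 vs cont=21.8442 → 21.8442 [wait]  node(1,1) S=175.4170 payoff=0.0000 vs cont=6.4610 → 6.4610 [wait]  ⇒ S*(1)=-
t_0: node(0,0) S=151.8900 payoff=0.0000 vs cont=14.1503 → 14.1503 [wait]  ⇒ S*(0)=-

price = 14.1503
boundary = - - - 98.6056 113.8791
tree:
14.1503
21.8442 6.4610
32.5514 11.1793 1.7084
46.3144 18.9175 3.3946 0.0000
59.5394 31.0409 6.7448 0.0000 0.0000
70.9907 46.3144 13.4015 0.0000 0.0000 0.0000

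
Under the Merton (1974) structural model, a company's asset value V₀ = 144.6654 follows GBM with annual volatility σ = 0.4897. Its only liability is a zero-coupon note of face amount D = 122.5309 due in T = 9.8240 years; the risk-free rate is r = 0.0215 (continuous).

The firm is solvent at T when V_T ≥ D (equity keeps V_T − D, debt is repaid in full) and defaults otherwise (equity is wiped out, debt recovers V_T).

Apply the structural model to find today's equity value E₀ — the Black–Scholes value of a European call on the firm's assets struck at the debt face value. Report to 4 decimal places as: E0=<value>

E0=92.3183

With assets at 144.6654 and a single debt payment of 122.5309 at 9.8240 years:
d₁ = [ln(V₀/D) + (r + σ²/2)T] / (σ√T)
   = [ln(144.6654/122.5309) + (0.0215 + 0.5·0.4897²)·9.8240] / (0.4897·√9.8240)
   = [0.166060 + 1.389144] / 1.534879 = 1.013242
d₂ = d₁ − σ√T = 1.013242 − 1.534879 = -0.521638
N(d₁) = 0.844528,  N(d₂) = 0.300961,  e^(−rT) = 0.809599
E₀ = V₀·N(d₁) − D·e^(−rT)·N(d₂)
   = 144.6654·0.844528 − 122.5309·0.809599·0.300961 = 92.318294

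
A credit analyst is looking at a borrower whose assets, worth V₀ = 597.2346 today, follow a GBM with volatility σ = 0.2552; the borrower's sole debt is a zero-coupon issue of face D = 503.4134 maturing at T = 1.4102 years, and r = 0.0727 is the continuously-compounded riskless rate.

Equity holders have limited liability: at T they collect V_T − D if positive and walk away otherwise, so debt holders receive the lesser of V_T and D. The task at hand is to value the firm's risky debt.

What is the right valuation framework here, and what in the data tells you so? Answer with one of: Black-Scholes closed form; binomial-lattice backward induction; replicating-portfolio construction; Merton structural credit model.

Key observation: a levered firm with one bullet debt due at 1.4102 years is the canonical structural-credit setup: equity is a call on the firm's assets struck at the face value.

framework: Merton structural credit model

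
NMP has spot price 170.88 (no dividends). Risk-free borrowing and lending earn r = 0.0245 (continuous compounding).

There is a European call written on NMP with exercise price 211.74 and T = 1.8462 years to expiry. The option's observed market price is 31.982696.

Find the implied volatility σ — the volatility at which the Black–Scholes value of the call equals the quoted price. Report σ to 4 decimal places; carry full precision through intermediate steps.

At σ = 0.4636 the Black–Scholes value reproduces the quote:
σ√T = 0.4636·√1.8462 = 0.629916
d₁ = (ln(S/K) + (r+σ²/2)T) / (σ√T) = (ln(170.88/211.74) + (0.0245+0.4636²/2)·1.8462) / 0.629916 = (-0.214398 + 0.243629) / 0.629916 = 0.046406
d₂ = d₁ − σ√T = 0.046406 − 0.629916 = -0.583511
e^{−rT} = 0.955776
N(d₁) = 0.518506,  N(d₂) = 0.279775
V = S·N(d₁) − K·e^{−rT}·N(d₂) = 88.602386 − 56.619690 = 31.982696 (equal to the quote); since ∂V/∂σ > 0 for all σ, the implied volatility is unique

sigma = 0.4636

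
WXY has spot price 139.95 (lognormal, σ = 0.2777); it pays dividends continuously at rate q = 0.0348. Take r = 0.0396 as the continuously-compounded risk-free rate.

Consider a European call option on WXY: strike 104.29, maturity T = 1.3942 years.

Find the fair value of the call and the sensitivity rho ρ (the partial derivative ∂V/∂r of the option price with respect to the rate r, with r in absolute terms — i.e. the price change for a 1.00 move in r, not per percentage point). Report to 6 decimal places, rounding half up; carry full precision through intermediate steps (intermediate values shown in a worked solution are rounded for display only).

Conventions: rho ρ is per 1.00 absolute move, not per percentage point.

σ√T = 0.2777·√1.3942 = 0.327898
d₁ = (ln(S/K) + (r−q+σ²/2)T) / (σ√T) = (ln(139.95/104.29) + (0.0396−0.0348+0.2777²/2)·1.3942) / 0.327898 = (0.294110 + 0.060451) / 0.327898 = 1.081314
d₂ = d₁ − σ√T = 1.081314 − 0.327898 = 0.753416
e^{−rT} = 0.946286
e^{−qT} = 0.952640
N(d₁) = 0.860221,  N(d₂) = 0.774400
Call price V = S·e^{−qT}·N(d₁) − K·e^{−rT}·N(d₂) = 114.686392 − 76.424129 = 38.262263
ρ = K·T·e^{−rT}·N(d₂) = 106.550521

price = 38.262263
ρ = 106.550521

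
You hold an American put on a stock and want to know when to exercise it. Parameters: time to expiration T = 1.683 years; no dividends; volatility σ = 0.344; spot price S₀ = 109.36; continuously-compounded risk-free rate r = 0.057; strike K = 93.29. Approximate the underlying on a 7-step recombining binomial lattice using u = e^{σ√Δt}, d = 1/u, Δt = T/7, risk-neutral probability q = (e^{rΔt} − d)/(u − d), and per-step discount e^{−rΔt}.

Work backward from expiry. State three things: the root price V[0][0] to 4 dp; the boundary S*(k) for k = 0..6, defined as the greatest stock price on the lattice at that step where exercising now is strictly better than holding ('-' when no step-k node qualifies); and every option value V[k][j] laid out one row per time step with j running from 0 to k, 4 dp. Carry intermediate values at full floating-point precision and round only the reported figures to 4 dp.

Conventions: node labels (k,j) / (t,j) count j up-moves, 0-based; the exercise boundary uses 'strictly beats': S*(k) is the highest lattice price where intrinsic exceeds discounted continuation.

price = 7.8310
boundary = - - - 65.9317 55.6980 65.9317 78.0457
tree:
7.8310
12.2932 3.5611
18.7034 6.1882 1.0182
27.3583 10.5189 2.0052 0.0541
37.5920 17.3459 3.9458 0.1094 0.0000
46.2373 27.3583 7.7589 0.2212 0.0000 0.0000
53.5407 37.5920 15.2443 0.4473 0.0000 0.0000 0.0000
59.7104 46.2373 27.3583 0.9045 0.0000 0.0000 0.0000 0.0000

Δt=0.24043  u=1.18374  d=0.84478  q=0.49864  discount=0.98639
step 7 (expiry): payoffs max(K−S,0) = 59.7104 46.2373 27.3583 0.9045 0.0000 0.0000 0.0000 0.0000
step 6: (k=6,j=0): S=39.7493, K−S=53.5407, hold=52.2709 ⇒ V=53.5407 exercise | (k=6,j=1): S=55.6980, K−S=37.5920, hold=36.3222 ⇒ V=37.5920 exercise | (k=6,j=2): S=78.0457, K−S=15.2443, hold=13.9745 ⇒ V=15.2443 exercise | (k=6,j=3): S=109.3600, K−S=0.0000, hold=0.4473 ⇒ V=0.4473 continue | (k=6,j=4): S=153.2385, K−S=0.0000, hold=0.0000 ⇒ V=0.0000 continue | (k=6,j=5): S=214.7225, K−S=0.0000, hold=0.0000 ⇒ V=0.0000 continue | (k=6,j=6): S=300.8756, K−S=0.0000, hold=0.0000 ⇒ V=0.0000 continue  boundary S*=78.0457
step 5: (k=5,j=0): S=47.0527, K−S=46.2373, hold=44.9675 ⇒ V=46.2373 exercise | (k=5,j=1): S=65.9317, K−S=27.3583, hold=26.0885 ⇒ V=27.3583 exercise | (k=5,j=2): S=92.3855, K−S=0.9045, hold=7.7589 ⇒ V=7.7589 continue | (k=5,j=3): S=129.4533, K−S=0.0000, hold=0.2212 ⇒ V=0.2212 continue | (k=5,j=4): S=181.3939, K−S=0.0000, hold=0.0000 ⇒ V=0.0000 continue | (k=5,j=5): S=254.1747, K−S=0.0000, hold=0.0000 ⇒ V=0.0000 continue  boundary S*=65.9317
step 4: (k=4,j=0): S=55.6980, K−S=37.5920, hold=36.3222 ⇒ V=37.5920 exercise | (k=4,j=1): S=78.0457, K−S=15.2443, hold=17.3459 ⇒ V=17.3459 continue | (k=4,j=2): S=109.3600, K−S=0.0000, hold=3.9458 ⇒ V=3.9458 continue | (k=4,j=3): S=153.2385, K−S=0.0000, hold=0.1094 ⇒ V=0.1094 continue | (k=4,j=4): S=214.7225, K−S=0.0000, hold=0.0000 ⇒ V=0.0000 continue  boundary S*=55.6980
step 3: (k=3,j=0): S=65.9317, K−S=27.3583, hold=27.1222 ⇒ V=27.3583 exercise | (k=3,j=1): S=92.3855, K−S=0.9045, hold=10.5189 ⇒ V=10.5189 continue | (k=3,j=2): S=129.4533, K−S=0.0000, hold=2.0052 ⇒ V=2.0052 continue | (k=3,j=3): S=181.3939, K−S=0.0000, hold=0.0541 ⇒ V=0.0541 continue  boundary S*=65.9317
step 2: (k=2,j=0): S=78.0457, K−S=15.2443, hold=18.7034 ⇒ V=18.7034 continue | (k=2,j=1): S=109.3600, K−S=0.0000, hold=6.1882 ⇒ V=6.1882 continue | (k=2,j=2): S=153.2385, K−S=0.0000, hold=1.0182 ⇒ V=1.0182 continue  boundary S*=-
step 1: (k=1,j=0): S=92.3855, K−S=0.9045, hold=12.2932 ⇒ V=12.2932 continue | (k=1,j=1): S=129.4533, K−S=0.0000, hold=3.5611 ⇒ V=3.5611 continue  boundary S*=-
step 0: (k=0,j=0): S=109.3600, K−S=0.0000, hold=7.8310 ⇒ V=7.8310 continue  boundary S*=-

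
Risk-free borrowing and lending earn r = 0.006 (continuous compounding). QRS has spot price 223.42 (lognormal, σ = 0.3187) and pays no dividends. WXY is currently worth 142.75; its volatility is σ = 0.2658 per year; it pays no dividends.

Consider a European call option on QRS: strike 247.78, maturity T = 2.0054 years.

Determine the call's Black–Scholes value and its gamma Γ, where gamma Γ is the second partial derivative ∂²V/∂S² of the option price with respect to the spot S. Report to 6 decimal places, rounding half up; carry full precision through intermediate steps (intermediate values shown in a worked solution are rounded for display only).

σ√T = 0.3187·√2.0054 = 0.451318
d₁ = (ln(S/K) + (r+σ²/2)T) / (σ√T) = (ln(223.42/247.78) + (0.006+0.3187²/2)·2.0054) / 0.451318 = (-0.103488 + 0.113876) / 0.451318 = 0.023018
d₂ = d₁ − σ√T = 0.023018 − 0.451318 = -0.428300
e^{−rT} = 0.988040
N(d₁) = 0.509182,  N(d₂) = 0.334216
Call price V = S·N(d₁) − K·e^{−rT}·N(d₂) = 113.761461 − 81.821688 = 31.939772
φ(d₁) = (1/√(2π))·e^{−d₁²/2} = 0.398837
Γ = φ(d₁) / (S·σ·√T) = 0.003955

price = 31.939772
Γ = 0.003955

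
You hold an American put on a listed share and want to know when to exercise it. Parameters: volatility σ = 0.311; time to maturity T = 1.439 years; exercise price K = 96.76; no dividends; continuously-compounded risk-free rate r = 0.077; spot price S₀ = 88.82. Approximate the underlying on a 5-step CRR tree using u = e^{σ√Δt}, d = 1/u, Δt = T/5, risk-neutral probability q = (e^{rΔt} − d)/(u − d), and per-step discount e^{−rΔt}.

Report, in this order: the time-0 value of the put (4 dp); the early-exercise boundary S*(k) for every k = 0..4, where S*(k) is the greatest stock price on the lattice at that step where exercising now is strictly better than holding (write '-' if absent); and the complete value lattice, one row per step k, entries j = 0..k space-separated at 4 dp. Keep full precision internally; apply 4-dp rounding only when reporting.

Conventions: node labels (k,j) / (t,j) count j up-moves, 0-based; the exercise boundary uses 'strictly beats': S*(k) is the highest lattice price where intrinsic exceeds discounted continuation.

price = 13.6407
boundary = - - 63.6200 75.1713 63.6200
tree:
13.6407
21.7677 6.8764
33.1400 12.4166 2.1618
42.9163 21.5887 4.6553 0.0000
51.1903 33.1400 10.0250 0.0000 0.0000
58.1928 42.9163 21.5887 0.0000 0.0000 0.0000

params: Δt=0.28780 u=1.18157 d=0.84633 q=0.52523 e^(-rΔt)=0.97808
t_5 payoffs: 58.1928 42.9163 21.5887 0.0000 0.0000 0.0000
t_4: node(4,0) S=45.5697 payoff=51.1903 vs cont=49.0696 → 51.1903 [stop]  node(4,1) S=63.6200 payoff=33.1400 vs cont=31.0193 → 33.1400 [stop]  node(4,2) S=88.8200 payoff=7.9400 vs cont=10.0250 → 10.0250 [wait]  node(4,3) S=124.0018 payoff=0.0000 vs cont=0.0000 → 0.0000 [wait]  node(4,4) S=173.1192 payoff=0.0000 vs cont=0.0000 → 0.0000 [wait]  ⇒ S*(4)=63.6200
t_3: node(3,0) S=53.8437 payoff=42.9163 vs cont=40.7956 → 42.9163 [stop]  node(3,1) S=75.1713 payoff=21.5887 vs cont=20.5391 → 21.5887 [stop]  node(3,2) S=104.9468 payoff=0.0000 vs cont=4.6553 → 4.6553 [wait]  node(3,3) S=146.5165 payoff=0.0000 vs cont=0.0000 → 0.0000 [wait]  ⇒ S*(3)=75.1713
t_2: node(2,0) S=63.6200 payoff=33.1400 vs cont=31.0193 → 33.1400 [stop]  node(2,1) S=88.8200 payoff=7.9400 vs cont=12.4166 → 12.4166 [wait]  node(2,2) S=124.0018 payoff=0.0000 vs cont=2.1618 → 2.1618 [wait]  ⇒ S*(2)=63.6200
t_1: node(1,0) S=75.1713 payoff=21.5887 vs cont=21.7677 → 21.7677 [wait]  node(1,1) S=104.9468 payoff=0.0000 vs cont=6.8764 → 6.8764 [wait]  ⇒ S*(1)=-
t_0: node(0,0) S=88.8200 payoff=7.9400 vs cont=13.6407 → 13.6407 [wait]  ⇒ S*(0)=-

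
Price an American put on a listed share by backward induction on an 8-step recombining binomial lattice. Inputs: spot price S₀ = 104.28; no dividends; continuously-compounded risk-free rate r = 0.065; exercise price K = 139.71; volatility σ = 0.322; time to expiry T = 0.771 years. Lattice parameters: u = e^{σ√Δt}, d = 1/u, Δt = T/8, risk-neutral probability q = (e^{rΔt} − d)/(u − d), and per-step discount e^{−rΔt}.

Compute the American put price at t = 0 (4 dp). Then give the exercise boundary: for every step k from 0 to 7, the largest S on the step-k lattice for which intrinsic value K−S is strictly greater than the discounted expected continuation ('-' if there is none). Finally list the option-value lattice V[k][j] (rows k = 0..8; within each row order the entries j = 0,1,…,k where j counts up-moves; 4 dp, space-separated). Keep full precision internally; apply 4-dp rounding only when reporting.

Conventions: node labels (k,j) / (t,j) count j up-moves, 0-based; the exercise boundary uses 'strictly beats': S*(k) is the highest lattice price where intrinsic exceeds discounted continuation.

params: Δt=0.09638 u=1.10513 d=0.90487 q=0.50641 e^(-rΔt)=0.99376
t_8 payoffs: 92.8400 82.4671 69.7986 54.3264 35.4300 12.3516 0.0000 0.0000 0.0000
t_7: node(7,0) S=51.7974 payoff=87.9126 vs cont=87.0401 → 87.9126 [stop]  node(7,1) S=63.2608 payoff=76.4492 vs cont=75.5767 → 76.4492 [stop]  node(7,2) S=77.2612 payoff=62.4488 vs cont=61.5764 → 62.4488 [stop]  node(7,3) S=94.3600 payoff=45.3500 vs cont=44.4776 → 45.3500 [stop]  node(7,4) S=115.2429 payoff=24.4671 vs cont=23.5946 → 24.4671 [stop]  node(7,5) S=140.7475 payoff=0.0000 vs cont=6.0586 → 6.0586 [wait]  node(7,6) S=171.8966 payoff=0.0000 vs cont=0.0000 → 0.0000 [wait]  node(7,7) S=209.9393 payoff=0.0000 vs cont=0.0000 → 0.0000 [wait]  ⇒ S*(7)=115.2429
t_6: node(6,0) S=57.2429 payoff=82.4671 vs cont=81.5947 → 82.4671 [stop]  node(6,1) S=69.9114 payoff=69.7986 vs cont=68.9261 → 69.7986 [stop]  node(6,2) S=85.3836 payoff=54.3264 vs cont=53.4539 → 54.3264 [stop]  node(6,3) S=104.2800 payoff=35.4300 vs cont=34.5575 → 35.4300 [stop]  node(6,4) S=127.3584 payoff=12.3516 vs cont=15.0502 → 15.0502 [wait]  node(6,5) S=155.5443 payoff=0.0000 vs cont=2.9718 → 2.9718 [wait]  node(6,6) S=189.9681 payoff=0.0000 vs cont=0.0000 → 0.0000 [wait]  ⇒ S*(6)=104.2800
t_5: node(5,0) S=63.2608 payoff=76.4492 vs cont=75.5767 → 76.4492 [stop]  node(5,1) S=77.2612 payoff=62.4488 vs cont=61.5764 → 62.4488 [stop]  node(5,2) S=94.3600 payoff=45.3500 vs cont=44.4776 → 45.3500 [stop]  node(5,3) S=115.2429 payoff=24.4671 vs cont=24.9527 → 24.9527 [wait]  node(5,4) S=140.7475 payoff=0.0000 vs cont=8.8778 → 8.8778 [wait]  node(5,5) S=171.8966 payoff=0.0000 vs cont=1.4577 → 1.4577 [wait]  ⇒ S*(5)=94.3600
t_4: node(4,0) S=69.9114 payoff=69.7986 vs cont=68.9261 → 69.7986 [stop]  node(4,1) S=85.3836 payoff=54.3264 vs cont=53.4539 → 54.3264 [stop]  node(4,2) S=104.2800 payoff=35.4300 vs cont=34.8019 → 35.4300 [stop]  node(4,3) S=127.3584 payoff=12.3516 vs cont=16.7072 → 16.7072 [wait]  node(4,4) S=155.5443 payoff=0.0000 vs cont=5.0882 → 5.0882 [wait]  ⇒ S*(4)=104.2800
t_3: node(3,0) S=77.2612 payoff=62.4488 vs cont=61.5764 → 62.4488 [stop]  node(3,1) S=94.3600 payoff=45.3500 vs cont=44.4776 → 45.3500 [stop]  node(3,2) S=115.2429 payoff=24.4671 vs cont=25.7866 → 25.7866 [wait]  node(3,3) S=140.7475 payoff=0.0000 vs cont=10.7557 → 10.7557 [wait]  ⇒ S*(3)=94.3600
t_2: node(2,0) S=85.3836 payoff=54.3264 vs cont=53.4539 → 54.3264 [stop]  node(2,1) S=104.2800 payoff=35.4300 vs cont=35.2216 → 35.4300 [stop]  node(2,2) S=127.3584 payoff=12.3516 vs cont=18.0613 → 18.0613 [wait]  ⇒ S*(2)=104.2800
t_1: node(1,0) S=94.3600 payoff=45.3500 vs cont=44.4776 → 45.3500 [stop]  node(1,1) S=115.2429 payoff=24.4671 vs cont=26.4680 → 26.4680 [wait]  ⇒ S*(1)=94.3600
t_0: node(0,0) S=104.2800 payoff=35.4300 vs cont=35.5645 → 35.5645 [wait]  ⇒ S*(0)=-

price = 35.5645
boundary = - 94.3600 104.2800 94.3600 104.2800 94.3600 104.2800 115.2429
tree:
35.5645
45.3500 26.4680
54.3264 35.4300 18.0613
62.4488 45.3500 25.7866 10.7557
69.7986 54.3264 35.4300 16.7072 5.0882
76.4492 62.4488 45.3500 24.9527 8.8778 1.4577
82.4671 69.7986 54.3264 35.4300 15.0502 2.9718 0.0000
87.9126 76.4492 62.4488 45.3500 24.4671 6.0586 0.0000 0.0000
92.8400 82.4671 69.7986 54.3264 35.4300 12.3516 0.0000 0.0000 0.0000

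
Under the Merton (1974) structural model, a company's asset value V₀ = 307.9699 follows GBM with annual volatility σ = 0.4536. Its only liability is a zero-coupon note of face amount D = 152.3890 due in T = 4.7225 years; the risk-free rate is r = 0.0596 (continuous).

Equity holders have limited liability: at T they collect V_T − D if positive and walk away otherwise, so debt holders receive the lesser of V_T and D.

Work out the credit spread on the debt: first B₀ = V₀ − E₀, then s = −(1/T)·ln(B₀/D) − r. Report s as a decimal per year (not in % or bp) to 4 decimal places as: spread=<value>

Work the structural quantities from V₀ = 307.9699 against face 152.3890:
d₁ = [ln(V₀/D) + (r + σ²/2)T] / (σ√T)
   = [ln(307.9699/152.3890) + (0.0596 + 0.5·0.4536²)·4.7225] / (0.4536·√4.7225)
   = [0.703566 + 0.767295] / 0.985732 = 1.492150
d₂ = d₁ − σ√T = 1.492150 − 0.985732 = 0.506418
N(d₁) = 0.932170,  N(d₂) = 0.693718,  e^(−rT) = 0.754680
E₀ = V₀·N(d₁) − D·e^(−rT)·N(d₂)
   = 307.9699·0.932170 − 152.3890·0.754680·0.693718 = 207.299274
B₀ = V₀ − E₀ = 307.9699 − 207.299274 = 100.670626
spread = −(1/T)·ln(B₀/D) − r = −(1/4.7225)·ln(100.670626/152.3890) − 0.0596 = 0.02818876

spread=0.0282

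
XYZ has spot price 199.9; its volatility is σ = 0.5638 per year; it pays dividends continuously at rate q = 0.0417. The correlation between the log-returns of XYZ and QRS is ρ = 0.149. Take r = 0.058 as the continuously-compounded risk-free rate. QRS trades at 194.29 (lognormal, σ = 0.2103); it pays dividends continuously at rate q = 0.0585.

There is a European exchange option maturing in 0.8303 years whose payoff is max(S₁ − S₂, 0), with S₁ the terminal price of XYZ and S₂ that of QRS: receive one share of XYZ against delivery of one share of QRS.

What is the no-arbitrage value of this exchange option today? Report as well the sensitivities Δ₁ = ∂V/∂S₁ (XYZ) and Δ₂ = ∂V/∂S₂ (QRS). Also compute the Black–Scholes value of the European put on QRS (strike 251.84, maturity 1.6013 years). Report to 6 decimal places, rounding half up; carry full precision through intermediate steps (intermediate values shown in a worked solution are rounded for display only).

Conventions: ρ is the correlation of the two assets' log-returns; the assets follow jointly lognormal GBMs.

σ_eff = √(σ₁² + σ₂² − 2ρσ₁σ₂) = √(0.5638² + 0.2103² − 2·0.149·0.5638·0.2103) = 0.571632
d₁ = (ln(S₁/S₂) + (q₂ − q₁ + σ_eff²/2)T) / (σ_eff√T) = (ln(199.9/194.29) + (0.0585 − 0.0417 + 0.163382)·0.8303) / 0.520876 = 0.341867
d₂ = d₁ − σ_eff√T = 0.341867 − 0.520876 = -0.179009
N(d₁) = 0.633774,  N(d₂) = 0.428965
V = S₁·e^{−q₁T}·N(d₁) − S₂·e^{−q₂T}·N(d₂) = 122.380084 − 79.392200 = 42.987884
Δ₁ = e^{−q₁T}·N(d₁) = 0.612207;  Δ₂ = −e^{−q₂T}·N(d₂) = -0.408627
[vanilla: QRS put K=251.84]
σ√T = 0.2103·√1.6013 = 0.266119
d₁ = (ln(S/K) + (r−q+σ²/2)T) / (σ√T) = (ln(194.29/251.84) + (0.058−0.0585+0.2103²/2)·1.6013) / 0.266119 = (-0.259442 + 0.034609) / 0.266119 = -0.844860
d₂ = d₁ − σ√T = -0.844860 − 0.266119 = -1.110979
e^{−rT} = 0.911307
e^{−qT} = 0.910578
N(−d₁) = 0.800905,  N(−d₂) = 0.866711
price = K·e^{−rT}·N(−d₂) − S·e^{−qT}·N(−d₁) = 198.913317 − 141.693099 = 57.220218

exchange price = 42.987884
Δ1 = 0.612207
Δ2 = -0.408627
price(QRS put K=251.84) = 57.220218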